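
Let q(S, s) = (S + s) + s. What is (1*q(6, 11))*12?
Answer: 336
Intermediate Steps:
q(S, s) = S + 2*s
(1*q(6, 11))*12 = (1*(6 + 2*11))*12 = (1*(6 + 22))*12 = (1*28)*12 = 28*12 = 336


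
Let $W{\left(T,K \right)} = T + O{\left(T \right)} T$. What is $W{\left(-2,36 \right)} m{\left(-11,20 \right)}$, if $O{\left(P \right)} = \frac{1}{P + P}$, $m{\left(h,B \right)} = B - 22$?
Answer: $3$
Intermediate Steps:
$m{\left(h,B \right)} = -22 + B$
$O{\left(P \right)} = \frac{1}{2 P}$
$W{\left(T,K \right)} = \frac{1}{2} + T$ ($W{\left(T,K \right)} = T + \frac{1}{2 T} T = T + \frac{1}{2} = \frac{1}{2} + T$)
$W{\left(-2,36 \right)} m{\left(-11,20 \right)} = \left(\frac{1}{2} - 2\right) \left(-22 + 20\right) = \left(- \frac{3}{2}\right) \left(-2\right) = 3$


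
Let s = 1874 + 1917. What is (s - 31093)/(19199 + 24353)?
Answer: -13651/21776 ≈ -0.62688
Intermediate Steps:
s = 3791
(s - 31093)/(19199 + 24353) = (3791 - 31093)/(19199 + 24353) = -27302/43552 = -27302*1/43552 = -13651/21776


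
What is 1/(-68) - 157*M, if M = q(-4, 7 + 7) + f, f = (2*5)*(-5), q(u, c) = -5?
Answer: 587179/68 ≈ 8635.0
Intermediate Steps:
f = -50 (f = 10*(-5) = -50)
M = -55 (M = -5 - 50 = -55)
1/(-68) - 157*M = 1/(-68) - 157*(-55) = -1/68 + 8635 = 587179/68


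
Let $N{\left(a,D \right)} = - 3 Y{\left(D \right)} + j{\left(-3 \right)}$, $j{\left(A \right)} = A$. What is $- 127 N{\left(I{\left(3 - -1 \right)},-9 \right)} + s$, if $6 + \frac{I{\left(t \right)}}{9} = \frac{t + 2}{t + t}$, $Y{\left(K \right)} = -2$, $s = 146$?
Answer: $-235$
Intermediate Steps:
$I{\left(t \right)} = -54 + \frac{9 \left(2 + t\right)}{2 t}$ ($I{\left(t \right)} = -54 + 9 \frac{t + 2}{t + t} = -54 + 9 \frac{2 + t}{2 t} = -54 + \frac{9 \left(2 + t\right)}{2 t}$)
$N{\left(a,D \right)} = 3$ ($N{\left(a,D \right)} = \left(-3\right) \left(-2\right) - 3 = 6 - 3 = 3$)
$- 127 N{\left(I{\left(3 - -1 \right)},-9 \right)} + s = \left(-127\right) 3 + 146 = -381 + 146 = -235$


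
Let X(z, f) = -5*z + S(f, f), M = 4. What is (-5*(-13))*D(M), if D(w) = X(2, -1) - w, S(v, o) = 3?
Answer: -715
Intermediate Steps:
X(z, f) = 3 - 5*z (X(z, f) = -5*z + 3 = 3 - 5*z)
D(w) = -7 - w (D(w) = (3 - 5*2) - w = (3 - 10) - w = -7 - w)
(-5*(-13))*D(M) = (-5*(-13))*(-7 - 1*4) = 65*(-7 - 4) = 65*(-11) = -715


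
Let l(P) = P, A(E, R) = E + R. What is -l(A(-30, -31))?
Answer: 61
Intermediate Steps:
-l(A(-30, -31)) = -(-30 - 31) = -1*(-61) = 61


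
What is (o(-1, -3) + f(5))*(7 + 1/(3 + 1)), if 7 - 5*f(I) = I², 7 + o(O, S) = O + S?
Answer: -2117/20 ≈ -105.85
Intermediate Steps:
o(O, S) = -7 + O + S (o(O, S) = -7 + (O + S) = -7 + O + S)
f(I) = 7/5 - I²/5
(o(-1, -3) + f(5))*(7 + 1/(3 + 1)) = ((-7 - 1 - 3) + (7/5 - ⅕*5²))*(7 + 1/(3 + 1)) = (-11 + (7/5 - ⅕*25))*(7 + 1/4) = (-11 + (7/5 - 5))*(7 + ¼) = (-11 - 18/5)*(29/4) = -73/5*29/4 = -2117/20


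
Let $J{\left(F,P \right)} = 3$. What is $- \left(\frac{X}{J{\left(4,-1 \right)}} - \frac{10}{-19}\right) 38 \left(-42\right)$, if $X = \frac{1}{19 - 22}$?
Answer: $\frac{1988}{3} \approx 662.67$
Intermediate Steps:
$X = - \frac{1}{3}$ ($X = \frac{1}{-3} = - \frac{1}{3} \approx -0.33333$)
$- \left(\frac{X}{J{\left(4,-1 \right)}} - \frac{10}{-19}\right) 38 \left(-42\right) = - \left(- \frac{1}{3 \cdot 3} - \frac{10}{-19}\right) 38 \left(-42\right) = - \left(\left(- \frac{1}{3}\right) \frac{1}{3} - - \frac{10}{19}\right) 38 \left(-42\right) = - \left(- \frac{1}{9} + \frac{10}{19}\right) 38 \left(-42\right) = - \frac{71}{171} \cdot 38 \left(-42\right) = - \frac{142 \left(-42\right)}{9} = \left(-1\right) \left(- \frac{1988}{3}\right) = \frac{1988}{3}$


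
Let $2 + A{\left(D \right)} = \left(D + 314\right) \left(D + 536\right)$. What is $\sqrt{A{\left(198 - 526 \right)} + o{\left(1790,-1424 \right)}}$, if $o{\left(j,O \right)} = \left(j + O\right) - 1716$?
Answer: $2 i \sqrt{1066} \approx 65.299 i$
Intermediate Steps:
$o{\left(j,O \right)} = -1716 + O + j$ ($o{\left(j,O \right)} = \left(O + j\right) - 1716 = -1716 + O + j$)
$A{\left(D \right)} = -2 + \left(314 + D\right) \left(536 + D\right)$ ($A{\left(D \right)} = -2 + \left(D + 314\right) \left(D + 536\right) = -2 + \left(314 + D\right) \left(536 + D\right)$)
$\sqrt{A{\left(198 - 526 \right)} + o{\left(1790,-1424 \right)}} = \sqrt{\left(168302 + \left(198 - 526\right)^{2} + 850 \left(198 - 526\right)\right) - 1350} = \sqrt{\left(168302 + \left(-328\right)^{2} + 850 \left(-328\right)\right) - 1350} = \sqrt{\left(168302 + 107584 - 278800\right) - 1350} = \sqrt{-2914 - 1350} = \sqrt{-4264} = 2 i \sqrt{1066}$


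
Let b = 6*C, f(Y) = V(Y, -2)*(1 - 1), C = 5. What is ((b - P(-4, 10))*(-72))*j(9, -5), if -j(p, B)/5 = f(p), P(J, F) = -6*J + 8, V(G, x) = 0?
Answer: 0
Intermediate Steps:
f(Y) = 0 (f(Y) = 0*(1 - 1) = 0*0 = 0)
P(J, F) = 8 - 6*J
j(p, B) = 0 (j(p, B) = -5*0 = 0)
b = 30 (b = 6*5 = 30)
((b - P(-4, 10))*(-72))*j(9, -5) = ((30 - (8 - 6*(-4)))*(-72))*0 = ((30 - (8 + 24))*(-72))*0 = ((30 - 1*32)*(-72))*0 = ((30 - 32)*(-72))*0 = -2*(-72)*0 = 144*0 = 0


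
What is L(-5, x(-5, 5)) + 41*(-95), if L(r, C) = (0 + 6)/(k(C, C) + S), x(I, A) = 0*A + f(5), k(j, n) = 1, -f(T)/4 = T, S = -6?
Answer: -19481/5 ≈ -3896.2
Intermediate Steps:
f(T) = -4*T
x(I, A) = -20 (x(I, A) = 0*A - 4*5 = 0 - 20 = -20)
L(r, C) = -6/5 (L(r, C) = (0 + 6)/(1 - 6) = 6/(-5) = 6*(-⅕) = -6/5)
L(-5, x(-5, 5)) + 41*(-95) = -6/5 + 41*(-95) = -6/5 - 3895 = -19481/5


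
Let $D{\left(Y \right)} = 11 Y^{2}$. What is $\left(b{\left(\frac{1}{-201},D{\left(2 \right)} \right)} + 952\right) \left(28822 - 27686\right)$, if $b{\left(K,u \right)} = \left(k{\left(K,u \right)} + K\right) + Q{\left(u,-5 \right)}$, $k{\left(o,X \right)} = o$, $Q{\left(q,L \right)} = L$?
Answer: $\frac{216231920}{201} \approx 1.0758 \cdot 10^{6}$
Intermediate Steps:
$b{\left(K,u \right)} = -5 + 2 K$ ($b{\left(K,u \right)} = \left(K + K\right) - 5 = 2 K - 5 = -5 + 2 K$)
$\left(b{\left(\frac{1}{-201},D{\left(2 \right)} \right)} + 952\right) \left(28822 - 27686\right) = \left(\left(-5 + \frac{2}{-201}\right) + 952\right) \left(28822 - 27686\right) = \left(\left(-5 + 2 \left(- \frac{1}{201}\right)\right) + 952\right) 1136 = \left(\left(-5 - \frac{2}{201}\right) + 952\right) 1136 = \left(- \frac{1007}{201} + 952\right) 1136 = \frac{190345}{201} \cdot 1136 = \frac{216231920}{201}$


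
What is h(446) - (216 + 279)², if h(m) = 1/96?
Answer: -23522399/96 ≈ -2.4503e+5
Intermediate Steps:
h(m) = 1/96
h(446) - (216 + 279)² = 1/96 - (216 + 279)² = 1/96 - 1*495² = 1/96 - 1*245025 = 1/96 - 245025 = -23522399/96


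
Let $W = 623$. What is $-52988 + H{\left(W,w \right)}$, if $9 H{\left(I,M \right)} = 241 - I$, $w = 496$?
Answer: $- \frac{477274}{9} \approx -53030.0$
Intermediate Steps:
$H{\left(I,M \right)} = \frac{241}{9} - \frac{I}{9}$ ($H{\left(I,M \right)} = \frac{241 - I}{9} = \frac{241}{9} - \frac{I}{9}$)
$-52988 + H{\left(W,w \right)} = -52988 + \left(\frac{241}{9} - \frac{623}{9}\right) = -52988 - \frac{382}{9} = - \frac{477274}{9}$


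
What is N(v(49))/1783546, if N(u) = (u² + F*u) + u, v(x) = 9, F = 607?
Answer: 5553/1783546 ≈ 0.0031135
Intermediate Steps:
N(u) = u² + 608*u (N(u) = (u² + 607*u) + u = u² + 608*u)
N(v(49))/1783546 = (9*(608 + 9))/1783546 = (9*617)*(1/1783546) = 5553*(1/1783546) = 5553/1783546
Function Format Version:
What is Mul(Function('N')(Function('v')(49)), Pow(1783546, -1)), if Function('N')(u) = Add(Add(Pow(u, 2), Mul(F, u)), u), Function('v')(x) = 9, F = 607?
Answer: Rational(5553, 1783546) ≈ 0.0031135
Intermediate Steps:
Function('N')(u) = Add(Pow(u, 2), Mul(608, u)) (Function('N')(u) = Add(Add(Pow(u, 2), Mul(607, u)), u) = Add(Pow(u, 2), Mul(608, u)))
Mul(Function('N')(Function('v')(49)), Pow(1783546, -1)) = Mul(Mul(9, Add(608, 9)), Pow(1783546, -1)) = Mul(Mul(9, 617), Rational(1, 1783546)) = Mul(5553, Rational(1, 1783546)) = Rational(5553, 1783546)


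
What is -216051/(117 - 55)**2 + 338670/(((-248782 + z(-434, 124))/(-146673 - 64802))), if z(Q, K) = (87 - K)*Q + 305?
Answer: 8341150953807/27073292 ≈ 3.0810e+5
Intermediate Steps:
z(Q, K) = 305 + Q*(87 - K) (z(Q, K) = Q*(87 - K) + 305 = 305 + Q*(87 - K))
-216051/(117 - 55)**2 + 338670/(((-248782 + z(-434, 124))/(-146673 - 64802))) = -216051/(117 - 55)**2 + 338670/(((-248782 + (305 + 87*(-434) - 1*124*(-434)))/(-146673 - 64802))) = -216051/(62**2) + 338670/(((-248782 + (305 - 37758 + 53816))/(-211475))) = -216051/3844 + 338670/(((-248782 + 16363)*(-1/211475))) = -216051*1/3844 + 338670/((-232419*(-1/211475))) = -216051/3844 + 338670/(21129/19225) = -216051/3844 + 338670*(19225/21129) = -216051/3844 + 2170310250/7043 = 8341150953807/27073292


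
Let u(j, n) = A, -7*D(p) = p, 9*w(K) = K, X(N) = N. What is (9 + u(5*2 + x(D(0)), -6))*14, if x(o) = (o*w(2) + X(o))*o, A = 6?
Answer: 210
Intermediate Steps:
w(K) = K/9
D(p) = -p/7
x(o) = 11*o²/9 (x(o) = (o*((⅑)*2) + o)*o = (o*(2/9) + o)*o = (2*o/9 + o)*o = (11*o/9)*o = 11*o²/9)
u(j, n) = 6
(9 + u(5*2 + x(D(0)), -6))*14 = (9 + 6)*14 = 15*14 = 210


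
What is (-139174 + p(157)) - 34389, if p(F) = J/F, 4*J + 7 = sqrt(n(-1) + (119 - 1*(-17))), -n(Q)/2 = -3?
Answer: -108997571/628 + sqrt(142)/628 ≈ -1.7356e+5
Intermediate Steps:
n(Q) = 6 (n(Q) = -2*(-3) = 6)
J = -7/4 + sqrt(142)/4 (J = -7/4 + sqrt(6 + (119 - 1*(-17)))/4 = -7/4 + sqrt(6 + (119 + 17))/4 = -7/4 + sqrt(6 + 136)/4 = -7/4 + sqrt(142)/4 ≈ 1.2291)
p(F) = (-7/4 + sqrt(142)/4)/F
(-139174 + p(157)) - 34389 = (-139174 + (1/4)*(-7 + sqrt(142))/157) - 34389 = (-139174 + (1/4)*(1/157)*(-7 + sqrt(142))) - 34389 = (-139174 + (-7/628 + sqrt(142)/628)) - 34389 = (-87401279/628 + sqrt(142)/628) - 34389 = -108997571/628 + sqrt(142)/628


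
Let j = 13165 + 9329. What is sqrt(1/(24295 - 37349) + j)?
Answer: 5*sqrt(153325326218)/13054 ≈ 149.98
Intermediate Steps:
j = 22494
sqrt(1/(24295 - 37349) + j) = sqrt(1/(24295 - 37349) + 22494) = sqrt(1/(-13054) + 22494) = sqrt(-1/13054 + 22494) = sqrt(293636675/13054) = 5*sqrt(153325326218)/13054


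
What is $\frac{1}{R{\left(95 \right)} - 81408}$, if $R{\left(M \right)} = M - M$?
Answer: $- \frac{1}{81408} \approx -1.2284 \cdot 10^{-5}$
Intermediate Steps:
$R{\left(M \right)} = 0$
$\frac{1}{R{\left(95 \right)} - 81408} = \frac{1}{0 - 81408} = \frac{1}{-81408} = - \frac{1}{81408}$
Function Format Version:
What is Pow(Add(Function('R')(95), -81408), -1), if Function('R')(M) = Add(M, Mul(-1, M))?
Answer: Rational(-1, 81408) ≈ -1.2284e-5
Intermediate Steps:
Function('R')(M) = 0
Pow(Add(Function('R')(95), -81408), -1) = Pow(Add(0, -81408), -1) = Pow(-81408, -1) = Rational(-1, 81408)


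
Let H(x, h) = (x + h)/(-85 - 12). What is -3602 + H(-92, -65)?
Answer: -349237/97 ≈ -3600.4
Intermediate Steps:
H(x, h) = -h/97 - x/97 (H(x, h) = (h + x)/(-97) = (h + x)*(-1/97) = -h/97 - x/97)
-3602 + H(-92, -65) = -3602 + (-1/97*(-65) - 1/97*(-92)) = -3602 + (65/97 + 92/97) = -3602 + 157/97 = -349237/97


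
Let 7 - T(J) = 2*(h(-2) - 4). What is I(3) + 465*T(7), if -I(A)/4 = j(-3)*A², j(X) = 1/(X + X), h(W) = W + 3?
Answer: 6051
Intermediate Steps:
h(W) = 3 + W
j(X) = 1/(2*X)
I(A) = 2*A²/3 (I(A) = -4*(½)/(-3)*A² = -4*(½)*(-⅓)*A² = -(-2)*A²/3 = 2*A²/3)
T(J) = 13 (T(J) = 7 - 2*((3 - 2) - 4) = 7 - 2*(1 - 4) = 7 - 2*(-3) = 7 - 1*(-6) = 7 + 6 = 13)
I(3) + 465*T(7) = (⅔)*3² + 465*13 = (⅔)*9 + 6045 = 6 + 6045 = 6051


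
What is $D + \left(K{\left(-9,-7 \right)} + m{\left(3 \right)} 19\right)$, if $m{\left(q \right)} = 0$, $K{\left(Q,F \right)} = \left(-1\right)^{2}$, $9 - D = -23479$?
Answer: $23489$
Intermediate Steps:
$D = 23488$ ($D = 9 - -23479 = 9 + 23479 = 23488$)
$K{\left(Q,F \right)} = 1$
$D + \left(K{\left(-9,-7 \right)} + m{\left(3 \right)} 19\right) = 23488 + \left(1 + 0 \cdot 19\right) = 23488 + \left(1 + 0\right) = 23488 + 1 = 23489$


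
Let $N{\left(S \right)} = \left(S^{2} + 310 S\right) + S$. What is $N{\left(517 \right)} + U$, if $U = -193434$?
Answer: $234642$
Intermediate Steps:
$N{\left(S \right)} = S^{2} + 311 S$
$N{\left(517 \right)} + U = 517 \left(311 + 517\right) - 193434 = 517 \cdot 828 - 193434 = 428076 - 193434 = 234642$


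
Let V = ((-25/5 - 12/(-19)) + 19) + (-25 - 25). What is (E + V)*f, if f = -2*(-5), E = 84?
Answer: 9240/19 ≈ 486.32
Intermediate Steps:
f = 10
V = -672/19 (V = ((-25*1/5 - 12*(-1/19)) + 19) - 50 = ((-5 + 12/19) + 19) - 50 = (-83/19 + 19) - 50 = 278/19 - 50 = -672/19 ≈ -35.368)
(E + V)*f = (84 - 672/19)*10 = (924/19)*10 = 9240/19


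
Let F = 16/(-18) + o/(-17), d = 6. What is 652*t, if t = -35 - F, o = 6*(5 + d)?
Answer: -3015500/153 ≈ -19709.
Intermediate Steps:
o = 66 (o = 6*(5 + 6) = 6*11 = 66)
F = -730/153 (F = 16/(-18) + 66/(-17) = 16*(-1/18) + 66*(-1/17) = -8/9 - 66/17 = -730/153 ≈ -4.7712)
t = -4625/153 (t = -35 - 1*(-730/153) = -35 + 730/153 = -4625/153 ≈ -30.229)
652*t = 652*(-4625/153) = -3015500/153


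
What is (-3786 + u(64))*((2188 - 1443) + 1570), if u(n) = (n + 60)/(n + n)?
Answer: -280395115/32 ≈ -8.7624e+6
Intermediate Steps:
u(n) = (60 + n)/(2*n) (u(n) = (60 + n)/((2*n)) = (60 + n)*(1/(2*n)) = (60 + n)/(2*n))
(-3786 + u(64))*((2188 - 1443) + 1570) = (-3786 + (1/2)*(60 + 64)/64)*((2188 - 1443) + 1570) = (-3786 + (1/2)*(1/64)*124)*(745 + 1570) = (-3786 + 31/32)*2315 = -121121/32*2315 = -280395115/32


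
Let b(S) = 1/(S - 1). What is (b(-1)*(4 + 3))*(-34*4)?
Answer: 476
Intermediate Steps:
b(S) = 1/(-1 + S)
(b(-1)*(4 + 3))*(-34*4) = ((4 + 3)/(-1 - 1))*(-34*4) = (7/(-2))*(-136) = -½*7*(-136) = -7/2*(-136) = 476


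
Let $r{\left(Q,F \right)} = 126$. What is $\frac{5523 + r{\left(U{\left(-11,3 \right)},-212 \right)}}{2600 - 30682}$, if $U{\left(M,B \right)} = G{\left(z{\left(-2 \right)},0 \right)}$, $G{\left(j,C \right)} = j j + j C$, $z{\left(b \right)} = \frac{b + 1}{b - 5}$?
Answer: $- \frac{5649}{28082} \approx -0.20116$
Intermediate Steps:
$z{\left(b \right)} = \frac{1 + b}{-5 + b}$
$G{\left(j,C \right)} = j^{2} + C j$
$U{\left(M,B \right)} = \frac{1}{49}$ ($U{\left(M,B \right)} = \frac{1 - 2}{-5 - 2} \left(0 + \frac{1 - 2}{-5 - 2}\right) = \frac{1}{-7} \left(-1\right) \left(0 + \frac{1}{-7} \left(-1\right)\right) = \left(- \frac{1}{7}\right) \left(-1\right) \left(0 - - \frac{1}{7}\right) = \frac{0 + \frac{1}{7}}{7} = \frac{1}{7} \cdot \frac{1}{7} = \frac{1}{49}$)
$\frac{5523 + r{\left(U{\left(-11,3 \right)},-212 \right)}}{2600 - 30682} = \frac{5523 + 126}{2600 - 30682} = \frac{5649}{-28082} = 5649 \left(- \frac{1}{28082}\right) = - \frac{5649}{28082}$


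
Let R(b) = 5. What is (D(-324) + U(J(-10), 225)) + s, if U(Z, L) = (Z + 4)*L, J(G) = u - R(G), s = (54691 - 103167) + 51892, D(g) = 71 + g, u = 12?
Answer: 5638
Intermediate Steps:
s = 3416 (s = -48476 + 51892 = 3416)
J(G) = 7 (J(G) = 12 - 1*5 = 12 - 5 = 7)
U(Z, L) = L*(4 + Z) (U(Z, L) = (4 + Z)*L = L*(4 + Z))
(D(-324) + U(J(-10), 225)) + s = ((71 - 324) + 225*(4 + 7)) + 3416 = (-253 + 225*11) + 3416 = (-253 + 2475) + 3416 = 2222 + 3416 = 5638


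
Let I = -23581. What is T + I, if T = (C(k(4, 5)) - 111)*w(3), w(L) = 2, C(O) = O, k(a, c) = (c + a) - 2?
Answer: -23789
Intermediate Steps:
k(a, c) = -2 + a + c (k(a, c) = (a + c) - 2 = -2 + a + c)
T = -208 (T = ((-2 + 4 + 5) - 111)*2 = (7 - 111)*2 = -104*2 = -208)
T + I = -208 - 23581 = -23789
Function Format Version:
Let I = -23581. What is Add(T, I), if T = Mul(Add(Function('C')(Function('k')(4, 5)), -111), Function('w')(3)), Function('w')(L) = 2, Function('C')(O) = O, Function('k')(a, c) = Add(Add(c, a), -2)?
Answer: -23789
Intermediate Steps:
Function('k')(a, c) = Add(-2, a, c) (Function('k')(a, c) = Add(Add(a, c), -2) = Add(-2, a, c))
T = -208 (T = Mul(Add(Add(-2, 4, 5), -111), 2) = Mul(Add(7, -111), 2) = Mul(-104, 2) = -208)
Add(T, I) = Add(-208, -23581) = -23789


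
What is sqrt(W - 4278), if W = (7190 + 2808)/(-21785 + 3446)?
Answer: 4*I*sqrt(89934731085)/18339 ≈ 65.411*I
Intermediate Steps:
W = -9998/18339 (W = 9998/(-18339) = 9998*(-1/18339) = -9998/18339 ≈ -0.54518)
sqrt(W - 4278) = sqrt(-9998/18339 - 4278) = sqrt(-78464240/18339) = 4*I*sqrt(89934731085)/18339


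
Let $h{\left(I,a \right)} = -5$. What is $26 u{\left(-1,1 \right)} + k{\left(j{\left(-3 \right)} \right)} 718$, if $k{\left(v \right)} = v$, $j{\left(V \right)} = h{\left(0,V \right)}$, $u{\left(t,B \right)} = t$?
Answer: $-3616$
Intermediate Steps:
$j{\left(V \right)} = -5$
$26 u{\left(-1,1 \right)} + k{\left(j{\left(-3 \right)} \right)} 718 = 26 \left(-1\right) - 3590 = -26 - 3590 = -3616$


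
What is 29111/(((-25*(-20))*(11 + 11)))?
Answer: 29111/11000 ≈ 2.6465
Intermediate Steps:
29111/(((-25*(-20))*(11 + 11))) = 29111/((500*22)) = 29111/11000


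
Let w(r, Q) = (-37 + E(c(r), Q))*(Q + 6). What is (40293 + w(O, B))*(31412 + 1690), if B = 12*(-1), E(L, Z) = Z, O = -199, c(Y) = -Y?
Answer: 1343510874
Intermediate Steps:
B = -12
w(r, Q) = (-37 + Q)*(6 + Q) (w(r, Q) = (-37 + Q)*(Q + 6) = (-37 + Q)*(6 + Q))
(40293 + w(O, B))*(31412 + 1690) = (40293 + (-222 + (-12)² - 31*(-12)))*(31412 + 1690) = (40293 + (-222 + 144 + 372))*33102 = (40293 + 294)*33102 = 40587*33102 = 1343510874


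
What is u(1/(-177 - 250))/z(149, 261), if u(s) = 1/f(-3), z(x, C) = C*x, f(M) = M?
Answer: -1/116667 ≈ -8.5714e-6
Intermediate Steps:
u(s) = -⅓ (u(s) = 1/(-3) = -⅓)
u(1/(-177 - 250))/z(149, 261) = -1/(3*(261*149)) = -⅓/38889 = -⅓*1/38889 = -1/116667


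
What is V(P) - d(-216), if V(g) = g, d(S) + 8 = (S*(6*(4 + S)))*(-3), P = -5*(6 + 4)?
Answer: 824214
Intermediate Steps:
P = -50 (P = -5*10 = -50)
d(S) = -8 - 3*S*(24 + 6*S) (d(S) = -8 + (S*(6*(4 + S)))*(-3) = -8 + (S*(24 + 6*S))*(-3) = -8 - 3*S*(24 + 6*S))
V(P) - d(-216) = -50 - (-8 - 72*(-216) - 18*(-216)²) = -50 - (-8 + 15552 - 18*46656) = -50 - (-8 + 15552 - 839808) = -50 - 1*(-824264) = -50 + 824264 = 824214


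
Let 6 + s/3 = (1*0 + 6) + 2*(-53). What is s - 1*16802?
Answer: -17120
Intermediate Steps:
s = -318 (s = -18 + 3*((1*0 + 6) + 2*(-53)) = -18 + 3*((0 + 6) - 106) = -18 + 3*(6 - 106) = -18 + 3*(-100) = -18 - 300 = -318)
s - 1*16802 = -318 - 1*16802 = -318 - 16802 = -17120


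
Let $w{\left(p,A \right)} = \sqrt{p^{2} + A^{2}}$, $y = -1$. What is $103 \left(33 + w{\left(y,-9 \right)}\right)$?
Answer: $3399 + 103 \sqrt{82} \approx 4331.7$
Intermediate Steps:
$w{\left(p,A \right)} = \sqrt{A^{2} + p^{2}}$
$103 \left(33 + w{\left(y,-9 \right)}\right) = 103 \left(33 + \sqrt{\left(-9\right)^{2} + \left(-1\right)^{2}}\right) = 103 \left(33 + \sqrt{81 + 1}\right) = 103 \left(33 + \sqrt{82}\right) = 3399 + 103 \sqrt{82}$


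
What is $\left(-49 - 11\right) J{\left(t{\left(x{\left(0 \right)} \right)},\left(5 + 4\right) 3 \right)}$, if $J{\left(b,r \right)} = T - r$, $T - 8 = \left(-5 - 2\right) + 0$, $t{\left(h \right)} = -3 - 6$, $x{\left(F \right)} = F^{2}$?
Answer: $1560$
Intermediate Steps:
$t{\left(h \right)} = -9$ ($t{\left(h \right)} = -3 - 6 = -9$)
$T = 1$ ($T = 8 + \left(\left(-5 - 2\right) + 0\right) = 8 + \left(-7 + 0\right) = 8 - 7 = 1$)
$J{\left(b,r \right)} = 1 - r$
$\left(-49 - 11\right) J{\left(t{\left(x{\left(0 \right)} \right)},\left(5 + 4\right) 3 \right)} = \left(-49 - 11\right) \left(1 - \left(5 + 4\right) 3\right) = - 60 \left(1 - 9 \cdot 3\right) = - 60 \left(1 - 27\right) = \left(-60\right) \left(-26\right) = 1560$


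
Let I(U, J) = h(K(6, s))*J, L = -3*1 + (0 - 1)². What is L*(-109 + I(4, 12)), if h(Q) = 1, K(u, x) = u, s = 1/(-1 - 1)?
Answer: 194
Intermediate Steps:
s = -½ (s = 1/(-2) = -½ ≈ -0.50000)
L = -2 (L = -3 + (-1)² = -3 + 1 = -2)
I(U, J) = J (I(U, J) = 1*J = J)
L*(-109 + I(4, 12)) = -2*(-109 + 12) = -2*(-97) = 194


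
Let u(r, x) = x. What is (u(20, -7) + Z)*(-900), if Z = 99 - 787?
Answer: 625500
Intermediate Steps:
Z = -688
(u(20, -7) + Z)*(-900) = (-7 - 688)*(-900) = -695*(-900) = 625500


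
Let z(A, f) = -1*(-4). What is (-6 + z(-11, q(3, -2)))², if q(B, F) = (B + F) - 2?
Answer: 4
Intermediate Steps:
q(B, F) = -2 + B + F
z(A, f) = 4
(-6 + z(-11, q(3, -2)))² = (-6 + 4)² = (-2)² = 4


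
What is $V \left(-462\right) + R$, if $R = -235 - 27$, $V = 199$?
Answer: $-92200$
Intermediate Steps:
$R = -262$ ($R = -235 - 27 = -262$)
$V \left(-462\right) + R = 199 \left(-462\right) - 262 = -91938 - 262 = -92200$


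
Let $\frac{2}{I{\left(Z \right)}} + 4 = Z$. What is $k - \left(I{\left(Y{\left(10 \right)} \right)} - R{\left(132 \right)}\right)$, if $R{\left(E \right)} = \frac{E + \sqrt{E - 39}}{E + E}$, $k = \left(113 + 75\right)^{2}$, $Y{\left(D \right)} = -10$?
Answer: $\frac{494825}{14} + \frac{\sqrt{93}}{264} \approx 35345.0$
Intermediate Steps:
$I{\left(Z \right)} = \frac{2}{-4 + Z}$
$k = 35344$ ($k = 188^{2} = 35344$)
$R{\left(E \right)} = \frac{E + \sqrt{-39 + E}}{2 E}$
$k - \left(I{\left(Y{\left(10 \right)} \right)} - R{\left(132 \right)}\right) = 35344 - \left(\frac{2}{-4 - 10} - \frac{132 + \sqrt{-39 + 132}}{2 \cdot 132}\right) = 35344 - \left(\frac{2}{-14} - \frac{1}{2} \cdot \frac{1}{132} \left(132 + \sqrt{93}\right)\right) = 35344 - \left(2 \left(- \frac{1}{14}\right) - \left(\frac{1}{2} + \frac{\sqrt{93}}{264}\right)\right) = 35344 - \left(- \frac{1}{7} - \left(\frac{1}{2} + \frac{\sqrt{93}}{264}\right)\right) = 35344 - \left(- \frac{9}{14} - \frac{\sqrt{93}}{264}\right) = 35344 + \left(\frac{9}{14} + \frac{\sqrt{93}}{264}\right) = \frac{494825}{14} + \frac{\sqrt{93}}{264}$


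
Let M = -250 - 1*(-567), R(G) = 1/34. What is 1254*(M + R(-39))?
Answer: 6758433/17 ≈ 3.9756e+5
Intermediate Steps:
R(G) = 1/34
M = 317 (M = -250 + 567 = 317)
1254*(M + R(-39)) = 1254*(317 + 1/34) = 1254*(10779/34) = 6758433/17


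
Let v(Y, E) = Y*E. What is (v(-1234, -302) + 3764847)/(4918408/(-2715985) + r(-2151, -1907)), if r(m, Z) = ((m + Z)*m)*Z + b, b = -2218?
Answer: -11237428677275/45209590273146548 ≈ -0.00024856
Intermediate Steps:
r(m, Z) = -2218 + Z*m*(Z + m) (r(m, Z) = ((m + Z)*m)*Z - 2218 = ((Z + m)*m)*Z - 2218 = (m*(Z + m))*Z - 2218 = Z*m*(Z + m) - 2218 = -2218 + Z*m*(Z + m))
v(Y, E) = E*Y
(v(-1234, -302) + 3764847)/(4918408/(-2715985) + r(-2151, -1907)) = (-302*(-1234) + 3764847)/(4918408/(-2715985) + (-2218 - 1907*(-2151)**2 - 2151*(-1907)**2)) = (372668 + 3764847)/(4918408*(-1/2715985) + (-2218 - 1907*4626801 - 2151*3636649)) = 4137515/(-4918408/2715985 + (-2218 - 8823309507 - 7822431999)) = 4137515/(-4918408/2715985 - 16645743724) = 4137515/(-45209590273146548/2715985) = 4137515*(-2715985/45209590273146548) = -11237428677275/45209590273146548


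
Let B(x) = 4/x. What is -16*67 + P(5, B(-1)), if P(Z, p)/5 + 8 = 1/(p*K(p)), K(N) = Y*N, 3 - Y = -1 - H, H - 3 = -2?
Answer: -17791/16 ≈ -1111.9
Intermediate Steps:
H = 1 (H = 3 - 2 = 1)
Y = 5 (Y = 3 - (-1 - 1*1) = 3 - (-1 - 1) = 3 - 1*(-2) = 3 + 2 = 5)
K(N) = 5*N
P(Z, p) = -40 + p**(-2) (P(Z, p) = -40 + 5*(1/(p*((5*p)))) = -40 + 5*((1/(5*p))/p) = -40 + 5*(1/(5*p**2)) = -40 + p**(-2))
-16*67 + P(5, B(-1)) = -16*67 + (-40 + (4/(-1))**(-2)) = -1072 + (-40 + (4*(-1))**(-2)) = -1072 + (-40 + (-4)**(-2)) = -1072 + (-40 + 1/16) = -1072 - 639/16 = -17791/16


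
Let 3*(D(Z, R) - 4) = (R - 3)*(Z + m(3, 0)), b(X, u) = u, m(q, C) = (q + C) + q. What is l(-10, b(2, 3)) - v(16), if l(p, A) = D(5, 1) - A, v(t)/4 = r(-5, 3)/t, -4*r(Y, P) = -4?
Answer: -79/12 ≈ -6.5833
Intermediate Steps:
r(Y, P) = 1 (r(Y, P) = -¼*(-4) = 1)
m(q, C) = C + 2*q (m(q, C) = (C + q) + q = C + 2*q)
v(t) = 4/t (v(t) = 4*(1/t) = 4/t)
D(Z, R) = 4 + (-3 + R)*(6 + Z)/3 (D(Z, R) = 4 + ((R - 3)*(Z + (0 + 2*3)))/3 = 4 + ((-3 + R)*(Z + (0 + 6)))/3 = 4 + ((-3 + R)*(Z + 6))/3 = 4 + ((-3 + R)*(6 + Z))/3 = 4 + (-3 + R)*(6 + Z)/3)
l(p, A) = -10/3 - A (l(p, A) = (-2 - 1*5 + 2*1 + (⅓)*1*5) - A = (-2 - 5 + 2 + 5/3) - A = -10/3 - A)
l(-10, b(2, 3)) - v(16) = (-10/3 - 1*3) - 4/16 = (-10/3 - 3) - 4/16 = -19/3 - 1*¼ = -19/3 - ¼ = -79/12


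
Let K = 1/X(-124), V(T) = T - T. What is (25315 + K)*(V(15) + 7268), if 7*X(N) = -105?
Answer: 2759834032/15 ≈ 1.8399e+8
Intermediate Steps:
V(T) = 0
X(N) = -15 (X(N) = (1/7)*(-105) = -15)
K = -1/15 (K = 1/(-15) = -1/15 ≈ -0.066667)
(25315 + K)*(V(15) + 7268) = (25315 - 1/15)*(0 + 7268) = (379724/15)*7268 = 2759834032/15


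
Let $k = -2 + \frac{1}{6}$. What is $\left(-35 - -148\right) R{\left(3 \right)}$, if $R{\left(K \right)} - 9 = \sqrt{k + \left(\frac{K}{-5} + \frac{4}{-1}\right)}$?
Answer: $1017 + \frac{113 i \sqrt{5790}}{30} \approx 1017.0 + 286.61 i$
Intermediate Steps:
$k = - \frac{11}{6}$ ($k = -2 + \frac{1}{6} = - \frac{11}{6} \approx -1.8333$)
$R{\left(K \right)} = 9 + \sqrt{- \frac{35}{6} - \frac{K}{5}}$ ($R{\left(K \right)} = 9 + \sqrt{- \frac{11}{6} + \left(\frac{K}{-5} + \frac{4}{-1}\right)} = 9 + \sqrt{- \frac{11}{6} + \left(K \left(- \frac{1}{5}\right) + 4 \left(-1\right)\right)} = 9 + \sqrt{- \frac{11}{6} - \left(4 + \frac{K}{5}\right)} = 9 + \sqrt{- \frac{35}{6} - \frac{K}{5}}$)
$\left(-35 - -148\right) R{\left(3 \right)} = \left(-35 - -148\right) \left(9 + \frac{\sqrt{-5250 - 540}}{30}\right) = \left(-35 + 148\right) \left(9 + \frac{\sqrt{-5250 - 540}}{30}\right) = 113 \left(9 + \frac{\sqrt{-5790}}{30}\right) = 113 \left(9 + \frac{i \sqrt{5790}}{30}\right) = 1017 + \frac{113 i \sqrt{5790}}{30}$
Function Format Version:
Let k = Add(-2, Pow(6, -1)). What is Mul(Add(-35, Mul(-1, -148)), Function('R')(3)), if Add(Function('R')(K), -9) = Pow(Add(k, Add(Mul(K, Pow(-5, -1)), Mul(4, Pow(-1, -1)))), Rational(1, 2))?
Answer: Add(1017, Mul(Rational(113, 30), I, Pow(5790, Rational(1, 2)))) ≈ Add(1017.0, Mul(286.61, I))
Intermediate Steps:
k = Rational(-11, 6) (k = Add(-2, Rational(1, 6)) = Rational(-11, 6) ≈ -1.8333)
Function('R')(K) = Add(9, Pow(Add(Rational(-35, 6), Mul(Rational(-1, 5), K)), Rational(1, 2))) (Function('R')(K) = Add(9, Pow(Add(Rational(-11, 6), Add(Mul(K, Pow(-5, -1)), Mul(4, Pow(-1, -1)))), Rational(1, 2))) = Add(9, Pow(Add(Rational(-11, 6), Add(Mul(K, Rational(-1, 5)), Mul(4, -1))), Rational(1, 2))) = Add(9, Pow(Add(Rational(-11, 6), Add(Mul(Rational(-1, 5), K), -4)), Rational(1, 2))) = Add(9, Pow(Add(Rational(-11, 6), Add(-4, Mul(Rational(-1, 5), K))), Rational(1, 2))) = Add(9, Pow(Add(Rational(-35, 6), Mul(Rational(-1, 5), K)), Rational(1, 2))))
Mul(Add(-35, Mul(-1, -148)), Function('R')(3)) = Mul(Add(-35, Mul(-1, -148)), Add(9, Mul(Rational(1, 30), Pow(Add(-5250, Mul(-180, 3)), Rational(1, 2))))) = Mul(Add(-35, 148), Add(9, Mul(Rational(1, 30), Pow(Add(-5250, -540), Rational(1, 2))))) = Mul(113, Add(9, Mul(Rational(1, 30), Pow(-5790, Rational(1, 2))))) = Mul(113, Add(9, Mul(Rational(1, 30), Mul(I, Pow(5790, Rational(1, 2)))))) = Mul(113, Add(9, Mul(Rational(1, 30), I, Pow(5790, Rational(1, 2))))) = Add(1017, Mul(Rational(113, 30), I, Pow(5790, Rational(1, 2))))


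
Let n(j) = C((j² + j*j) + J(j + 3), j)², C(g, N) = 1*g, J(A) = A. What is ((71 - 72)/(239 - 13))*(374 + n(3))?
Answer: -475/113 ≈ -4.2035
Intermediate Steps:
C(g, N) = g
n(j) = (3 + j + 2*j²)² (n(j) = ((j² + j*j) + (j + 3))² = ((j² + j²) + (3 + j))² = (2*j² + (3 + j))² = (3 + j + 2*j²)²)
((71 - 72)/(239 - 13))*(374 + n(3)) = ((71 - 72)/(239 - 13))*(374 + (3 + 3 + 2*3²)²) = (-1/226)*(374 + (3 + 3 + 2*9)²) = (-1*1/226)*(374 + (3 + 3 + 18)²) = -(374 + 24²)/226 = -(374 + 576)/226 = -1/226*950 = -475/113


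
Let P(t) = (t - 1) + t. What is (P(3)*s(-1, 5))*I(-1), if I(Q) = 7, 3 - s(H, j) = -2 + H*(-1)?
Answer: 140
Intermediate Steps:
P(t) = -1 + 2*t (P(t) = (-1 + t) + t = -1 + 2*t)
s(H, j) = 5 + H (s(H, j) = 3 - (-2 + H*(-1)) = 3 - (-2 - H) = 3 + (2 + H) = 5 + H)
(P(3)*s(-1, 5))*I(-1) = ((-1 + 2*3)*(5 - 1))*7 = ((-1 + 6)*4)*7 = (5*4)*7 = 20*7 = 140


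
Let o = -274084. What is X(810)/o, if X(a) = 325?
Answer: -325/274084 ≈ -0.0011858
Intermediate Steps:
X(810)/o = 325/(-274084) = 325*(-1/274084) = -325/274084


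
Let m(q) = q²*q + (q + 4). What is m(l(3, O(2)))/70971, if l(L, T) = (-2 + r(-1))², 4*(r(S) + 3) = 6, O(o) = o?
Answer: 39563/1514048 ≈ 0.026131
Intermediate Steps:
r(S) = -3/2 (r(S) = -3 + (¼)*6 = -3 + 3/2 = -3/2)
l(L, T) = 49/4 (l(L, T) = (-2 - 3/2)² = (-7/2)² = 49/4)
m(q) = 4 + q + q³ (m(q) = q³ + (4 + q) = 4 + q + q³)
m(l(3, O(2)))/70971 = (4 + 49/4 + (49/4)³)/70971 = (4 + 49/4 + 117649/64)*(1/70971) = (118689/64)*(1/70971) = 39563/1514048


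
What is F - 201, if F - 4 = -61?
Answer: -258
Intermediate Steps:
F = -57 (F = 4 - 61 = -57)
F - 201 = -57 - 201 = -258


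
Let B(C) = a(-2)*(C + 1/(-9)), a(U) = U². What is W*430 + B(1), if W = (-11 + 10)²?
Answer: 3902/9 ≈ 433.56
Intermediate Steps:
B(C) = -4/9 + 4*C (B(C) = (-2)²*(C + 1/(-9)) = 4*(C - ⅑) = 4*(-⅑ + C) = -4/9 + 4*C)
W = 1 (W = (-1)² = 1)
W*430 + B(1) = 1*430 + (-4/9 + 4*1) = 430 + (-4/9 + 4) = 430 + 32/9 = 3902/9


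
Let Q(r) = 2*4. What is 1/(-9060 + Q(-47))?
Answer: -1/9052 ≈ -0.00011047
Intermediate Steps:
Q(r) = 8
1/(-9060 + Q(-47)) = 1/(-9060 + 8) = 1/(-9052) = -1/9052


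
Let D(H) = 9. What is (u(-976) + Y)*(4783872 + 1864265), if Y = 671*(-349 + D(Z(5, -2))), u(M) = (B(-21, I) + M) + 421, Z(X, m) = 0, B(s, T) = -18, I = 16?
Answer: -1520515357681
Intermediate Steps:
u(M) = 403 + M (u(M) = (-18 + M) + 421 = 403 + M)
Y = -228140 (Y = 671*(-349 + 9) = 671*(-340) = -228140)
(u(-976) + Y)*(4783872 + 1864265) = ((403 - 976) - 228140)*(4783872 + 1864265) = (-573 - 228140)*6648137 = -228713*6648137 = -1520515357681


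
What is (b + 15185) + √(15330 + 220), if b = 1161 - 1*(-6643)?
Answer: 22989 + 5*√622 ≈ 23114.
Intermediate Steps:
b = 7804 (b = 1161 + 6643 = 7804)
(b + 15185) + √(15330 + 220) = (7804 + 15185) + √(15330 + 220) = 22989 + √15550 = 22989 + 5*√622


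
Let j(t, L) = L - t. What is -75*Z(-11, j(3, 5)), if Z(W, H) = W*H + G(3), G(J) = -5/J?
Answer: 1775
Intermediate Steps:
Z(W, H) = -5/3 + H*W (Z(W, H) = W*H - 5/3 = H*W - 5*⅓ = H*W - 5/3 = -5/3 + H*W)
-75*Z(-11, j(3, 5)) = -75*(-5/3 + (5 - 1*3)*(-11)) = -75*(-5/3 + (5 - 3)*(-11)) = -75*(-5/3 + 2*(-11)) = -75*(-5/3 - 22) = -75*(-71/3) = 1775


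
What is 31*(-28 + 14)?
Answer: -434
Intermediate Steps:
31*(-28 + 14) = 31*(-14) = -434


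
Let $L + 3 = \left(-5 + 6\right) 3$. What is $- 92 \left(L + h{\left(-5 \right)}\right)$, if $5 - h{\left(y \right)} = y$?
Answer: $-920$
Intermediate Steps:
$h{\left(y \right)} = 5 - y$
$L = 0$ ($L = -3 + \left(-5 + 6\right) 3 = -3 + 1 \cdot 3 = -3 + 3 = 0$)
$- 92 \left(L + h{\left(-5 \right)}\right) = - 92 \left(0 + \left(5 - -5\right)\right) = - 92 \left(0 + \left(5 + 5\right)\right) = - 92 \left(0 + 10\right) = \left(-92\right) 10 = -920$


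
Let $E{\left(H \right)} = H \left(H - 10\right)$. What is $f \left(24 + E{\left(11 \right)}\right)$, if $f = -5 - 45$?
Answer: $-1750$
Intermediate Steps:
$E{\left(H \right)} = H \left(-10 + H\right)$
$f = -50$
$f \left(24 + E{\left(11 \right)}\right) = - 50 \left(24 + 11 \left(-10 + 11\right)\right) = - 50 \left(24 + 11 \cdot 1\right) = - 50 \left(24 + 11\right) = \left(-50\right) 35 = -1750$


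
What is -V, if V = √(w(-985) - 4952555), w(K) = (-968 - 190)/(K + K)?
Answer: -4*I*√300318256535/985 ≈ -2225.4*I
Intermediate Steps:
w(K) = -579/K (w(K) = -1158*1/(2*K) = -579/K)
V = 4*I*√300318256535/985 (V = √(-579/(-985) - 4952555) = √(-579*(-1/985) - 4952555) = √(579/985 - 4952555) = √(-4878266096/985) = 4*I*√300318256535/985 ≈ 2225.4*I)
-V = -4*I*√300318256535/985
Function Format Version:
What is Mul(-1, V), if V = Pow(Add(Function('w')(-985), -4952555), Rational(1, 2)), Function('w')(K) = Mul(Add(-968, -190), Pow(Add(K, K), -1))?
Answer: Mul(Rational(-4, 985), I, Pow(300318256535, Rational(1, 2))) ≈ Mul(-2225.4, I)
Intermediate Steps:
Function('w')(K) = Mul(-579, Pow(K, -1)) (Function('w')(K) = Mul(-1158, Pow(Mul(2, K), -1)) = Mul(-1158, Mul(Rational(1, 2), Pow(K, -1))) = Mul(-579, Pow(K, -1)))
V = Mul(Rational(4, 985), I, Pow(300318256535, Rational(1, 2))) (V = Pow(Add(Mul(-579, Pow(-985, -1)), -4952555), Rational(1, 2)) = Pow(Add(Mul(-579, Rational(-1, 985)), -4952555), Rational(1, 2)) = Pow(Add(Rational(579, 985), -4952555), Rational(1, 2)) = Pow(Rational(-4878266096, 985), Rational(1, 2)) = Mul(Rational(4, 985), I, Pow(300318256535, Rational(1, 2))) ≈ Mul(2225.4, I))
Mul(-1, V) = Mul(-1, Mul(Rational(4, 985), I, Pow(300318256535, Rational(1, 2)))) = Mul(Rational(-4, 985), I, Pow(300318256535, Rational(1, 2)))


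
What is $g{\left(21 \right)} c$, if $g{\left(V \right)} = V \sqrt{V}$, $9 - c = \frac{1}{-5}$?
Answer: $\frac{966 \sqrt{21}}{5} \approx 885.35$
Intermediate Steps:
$c = \frac{46}{5}$ ($c = 9 - \frac{1}{-5} = 9 - - \frac{1}{5} = 9 + \frac{1}{5} = \frac{46}{5} \approx 9.2$)
$g{\left(V \right)} = V^{\frac{3}{2}}$
$g{\left(21 \right)} c = 21^{\frac{3}{2}} \cdot \frac{46}{5} = 21 \sqrt{21} \cdot \frac{46}{5} = \frac{966 \sqrt{21}}{5}$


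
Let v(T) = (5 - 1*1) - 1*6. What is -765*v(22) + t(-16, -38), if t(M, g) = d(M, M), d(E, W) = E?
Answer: 1514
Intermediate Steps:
t(M, g) = M
v(T) = -2 (v(T) = (5 - 1) - 6 = 4 - 6 = -2)
-765*v(22) + t(-16, -38) = -765*(-2) - 16 = 1530 - 16 = 1514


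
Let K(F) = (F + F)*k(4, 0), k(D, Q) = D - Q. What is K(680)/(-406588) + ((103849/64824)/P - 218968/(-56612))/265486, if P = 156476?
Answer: -3982869605062523582245/298005929593053051709248 ≈ -0.013365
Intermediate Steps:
K(F) = 8*F (K(F) = (F + F)*(4 - 1*0) = (2*F)*(4 + 0) = (2*F)*4 = 8*F)
K(680)/(-406588) + ((103849/64824)/P - 218968/(-56612))/265486 = (8*680)/(-406588) + ((103849/64824)/156476 - 218968/(-56612))/265486 = 5440*(-1/406588) + ((103849*(1/64824))*(1/156476) - 218968*(-1/56612))*(1/265486) = -1360/101647 + ((103849/64824)*(1/156476) + 54742/14153)*(1/265486) = -1360/101647 + (103849/10143400224 + 54742/14153)*(1/265486) = -1360/101647 + (555271484837105/143559543370272)*(1/265486) = -1360/101647 + 555271484837105/38113048931200032192 = -3982869605062523582245/298005929593053051709248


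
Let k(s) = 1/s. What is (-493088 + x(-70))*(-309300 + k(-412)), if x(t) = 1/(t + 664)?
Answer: 3393089625205261/22248 ≈ 1.5251e+11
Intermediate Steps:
x(t) = 1/(664 + t)
(-493088 + x(-70))*(-309300 + k(-412)) = (-493088 + 1/(664 - 70))*(-309300 + 1/(-412)) = (-493088 + 1/594)*(-309300 - 1/412) = (-493088 + 1/594)*(-127431601/412) = -292894271/594*(-127431601/412) = 3393089625205261/22248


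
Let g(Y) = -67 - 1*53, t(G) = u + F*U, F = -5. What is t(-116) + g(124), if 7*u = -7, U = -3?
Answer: -106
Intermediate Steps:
u = -1 (u = (⅐)*(-7) = -1)
t(G) = 14 (t(G) = -1 - 5*(-3) = -1 + 15 = 14)
g(Y) = -120 (g(Y) = -67 - 53 = -120)
t(-116) + g(124) = 14 - 120 = -106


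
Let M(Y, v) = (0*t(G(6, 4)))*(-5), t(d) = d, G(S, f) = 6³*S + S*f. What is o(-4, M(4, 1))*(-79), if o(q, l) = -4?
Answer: 316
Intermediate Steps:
G(S, f) = 216*S + S*f
M(Y, v) = 0 (M(Y, v) = (0*(6*(216 + 4)))*(-5) = (0*(6*220))*(-5) = (0*1320)*(-5) = 0*(-5) = 0)
o(-4, M(4, 1))*(-79) = -4*(-79) = 316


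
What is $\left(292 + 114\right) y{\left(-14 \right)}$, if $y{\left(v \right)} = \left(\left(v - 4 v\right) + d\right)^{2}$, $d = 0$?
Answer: $716184$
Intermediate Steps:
$y{\left(v \right)} = 9 v^{2}$ ($y{\left(v \right)} = \left(\left(v - 4 v\right) + 0\right)^{2} = \left(- 3 v + 0\right)^{2} = \left(- 3 v\right)^{2} = 9 v^{2}$)
$\left(292 + 114\right) y{\left(-14 \right)} = \left(292 + 114\right) 9 \left(-14\right)^{2} = 406 \cdot 9 \cdot 196 = 406 \cdot 1764 = 716184$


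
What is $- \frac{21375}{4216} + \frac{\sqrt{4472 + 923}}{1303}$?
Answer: $- \frac{21375}{4216} + \frac{\sqrt{5395}}{1303} \approx -5.0136$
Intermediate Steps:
$- \frac{21375}{4216} + \frac{\sqrt{4472 + 923}}{1303} = \left(-21375\right) \frac{1}{4216} + \sqrt{5395} \cdot \frac{1}{1303} = - \frac{21375}{4216} + \frac{\sqrt{5395}}{1303}$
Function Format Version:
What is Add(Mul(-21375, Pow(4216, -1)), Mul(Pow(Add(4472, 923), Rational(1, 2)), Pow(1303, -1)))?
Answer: Add(Rational(-21375, 4216), Mul(Rational(1, 1303), Pow(5395, Rational(1, 2)))) ≈ -5.0136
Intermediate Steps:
Add(Mul(-21375, Pow(4216, -1)), Mul(Pow(Add(4472, 923), Rational(1, 2)), Pow(1303, -1))) = Add(Mul(-21375, Rational(1, 4216)), Mul(Pow(5395, Rational(1, 2)), Rational(1, 1303))) = Add(Rational(-21375, 4216), Mul(Rational(1, 1303), Pow(5395, Rational(1, 2))))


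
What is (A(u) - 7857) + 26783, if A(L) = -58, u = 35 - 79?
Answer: 18868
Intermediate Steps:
u = -44
(A(u) - 7857) + 26783 = (-58 - 7857) + 26783 = -7915 + 26783 = 18868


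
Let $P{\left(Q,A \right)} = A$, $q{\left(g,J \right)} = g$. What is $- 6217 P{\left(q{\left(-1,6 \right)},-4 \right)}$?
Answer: $24868$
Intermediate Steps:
$- 6217 P{\left(q{\left(-1,6 \right)},-4 \right)} = \left(-6217\right) \left(-4\right) = 24868$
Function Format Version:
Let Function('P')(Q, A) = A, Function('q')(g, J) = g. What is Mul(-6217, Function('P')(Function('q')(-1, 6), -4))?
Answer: 24868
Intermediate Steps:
Mul(-6217, Function('P')(Function('q')(-1, 6), -4)) = Mul(-6217, -4) = 24868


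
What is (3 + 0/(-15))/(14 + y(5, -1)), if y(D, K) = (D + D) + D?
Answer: 3/29 ≈ 0.10345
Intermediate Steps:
y(D, K) = 3*D (y(D, K) = 2*D + D = 3*D)
(3 + 0/(-15))/(14 + y(5, -1)) = (3 + 0/(-15))/(14 + 3*5) = (3 + 0*(-1/15))/(14 + 15) = (3 + 0)/29 = 3*(1/29) = 3/29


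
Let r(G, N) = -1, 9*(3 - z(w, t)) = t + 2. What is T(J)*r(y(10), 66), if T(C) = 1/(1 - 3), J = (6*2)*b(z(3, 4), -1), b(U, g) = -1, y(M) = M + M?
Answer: 1/2 ≈ 0.50000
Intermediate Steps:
y(M) = 2*M
z(w, t) = 25/9 - t/9 (z(w, t) = 3 - (t + 2)/9 = 3 - (2 + t)/9 = 3 + (-2/9 - t/9) = 25/9 - t/9)
J = -12 (J = (6*2)*(-1) = 12*(-1) = -12)
T(C) = -1/2 (T(C) = 1/(-2) = -1/2)
T(J)*r(y(10), 66) = -1/2*(-1) = 1/2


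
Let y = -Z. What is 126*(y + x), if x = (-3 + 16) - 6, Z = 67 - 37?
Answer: -2898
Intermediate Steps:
Z = 30
y = -30 (y = -1*30 = -30)
x = 7 (x = 13 - 6 = 7)
126*(y + x) = 126*(-30 + 7) = 126*(-23) = -2898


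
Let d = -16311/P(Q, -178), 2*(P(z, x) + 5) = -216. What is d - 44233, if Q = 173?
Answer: -4982018/113 ≈ -44089.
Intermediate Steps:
P(z, x) = -113 (P(z, x) = -5 + (1/2)*(-216) = -5 - 108 = -113)
d = 16311/113 (d = -16311/(-113) = -16311*(-1/113) = 16311/113 ≈ 144.35)
d - 44233 = 16311/113 - 44233 = -4982018/113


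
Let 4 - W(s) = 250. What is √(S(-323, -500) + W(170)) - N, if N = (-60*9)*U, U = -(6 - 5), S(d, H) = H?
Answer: -540 + I*√746 ≈ -540.0 + 27.313*I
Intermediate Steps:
W(s) = -246 (W(s) = 4 - 1*250 = 4 - 250 = -246)
U = -1 (U = -1*1 = -1)
N = 540 (N = -60*9*(-1) = -540*(-1) = 540)
√(S(-323, -500) + W(170)) - N = √(-500 - 246) - 1*540 = √(-746) - 540 = I*√746 - 540 = -540 + I*√746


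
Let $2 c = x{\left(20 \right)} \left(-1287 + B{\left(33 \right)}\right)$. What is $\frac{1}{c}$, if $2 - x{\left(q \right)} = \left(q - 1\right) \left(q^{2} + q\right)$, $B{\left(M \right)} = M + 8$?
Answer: $\frac{1}{4970294} \approx 2.012 \cdot 10^{-7}$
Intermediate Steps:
$B{\left(M \right)} = 8 + M$
$x{\left(q \right)} = 2 - \left(-1 + q\right) \left(q + q^{2}\right)$ ($x{\left(q \right)} = 2 - \left(q - 1\right) \left(q^{2} + q\right) = 2 - \left(-1 + q\right) \left(q + q^{2}\right)$)
$c = 4970294$ ($c = \frac{\left(2 + 20 - 20^{3}\right) \left(-1287 + \left(8 + 33\right)\right)}{2} = \frac{\left(2 + 20 - 8000\right) \left(-1287 + 41\right)}{2} = \frac{\left(2 + 20 - 8000\right) \left(-1246\right)}{2} = \frac{\left(-7978\right) \left(-1246\right)}{2} = \frac{1}{2} \cdot 9940588 = 4970294$)
$\frac{1}{c} = \frac{1}{4970294}$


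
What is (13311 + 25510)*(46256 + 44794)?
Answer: 3534652050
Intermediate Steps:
(13311 + 25510)*(46256 + 44794) = 38821*91050 = 3534652050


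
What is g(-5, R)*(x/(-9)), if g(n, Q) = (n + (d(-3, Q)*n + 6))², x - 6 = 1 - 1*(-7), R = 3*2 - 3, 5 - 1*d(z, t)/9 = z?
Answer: -1804334/9 ≈ -2.0048e+5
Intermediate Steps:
d(z, t) = 45 - 9*z
R = 3 (R = 6 - 3 = 3)
x = 14 (x = 6 + (1 - 1*(-7)) = 6 + (1 + 7) = 6 + 8 = 14)
g(n, Q) = (6 + 73*n)² (g(n, Q) = (n + ((45 - 9*(-3))*n + 6))² = (n + ((45 + 27)*n + 6))² = (n + (72*n + 6))² = (n + (6 + 72*n))² = (6 + 73*n)²)
g(-5, R)*(x/(-9)) = (6 + 73*(-5))²*(14/(-9)) = (6 - 365)²*(14*(-⅑)) = (-359)²*(-14/9) = 128881*(-14/9) = -1804334/9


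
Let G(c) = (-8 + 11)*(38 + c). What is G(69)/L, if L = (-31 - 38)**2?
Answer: 107/1587 ≈ 0.067423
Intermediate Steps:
L = 4761 (L = (-69)**2 = 4761)
G(c) = 114 + 3*c (G(c) = 3*(38 + c) = 114 + 3*c)
G(69)/L = (114 + 3*69)/4761 = (114 + 207)*(1/4761) = 321*(1/4761) = 107/1587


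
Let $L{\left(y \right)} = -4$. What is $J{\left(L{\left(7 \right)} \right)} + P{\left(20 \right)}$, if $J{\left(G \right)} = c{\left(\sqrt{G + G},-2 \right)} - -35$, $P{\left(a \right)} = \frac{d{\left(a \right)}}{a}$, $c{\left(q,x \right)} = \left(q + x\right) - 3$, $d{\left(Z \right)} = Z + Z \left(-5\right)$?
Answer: $26 + 2 i \sqrt{2} \approx 26.0 + 2.8284 i$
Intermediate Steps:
$d{\left(Z \right)} = - 4 Z$ ($d{\left(Z \right)} = Z - 5 Z = - 4 Z$)
$c{\left(q,x \right)} = -3 + q + x$
$P{\left(a \right)} = -4$ ($P{\left(a \right)} = \frac{\left(-4\right) a}{a} = -4$)
$J{\left(G \right)} = 30 + \sqrt{2} \sqrt{G}$ ($J{\left(G \right)} = \left(-3 + \sqrt{G + G} - 2\right) - -35 = \left(-3 + \sqrt{2 G} - 2\right) + 35 = \left(-3 + \sqrt{2} \sqrt{G} - 2\right) + 35 = \left(-5 + \sqrt{2} \sqrt{G}\right) + 35 = 30 + \sqrt{2} \sqrt{G}$)
$J{\left(L{\left(7 \right)} \right)} + P{\left(20 \right)} = \left(30 + \sqrt{2} \sqrt{-4}\right) - 4 = \left(30 + \sqrt{2} \cdot 2 i\right) - 4 = \left(30 + 2 i \sqrt{2}\right) - 4 = 26 + 2 i \sqrt{2}$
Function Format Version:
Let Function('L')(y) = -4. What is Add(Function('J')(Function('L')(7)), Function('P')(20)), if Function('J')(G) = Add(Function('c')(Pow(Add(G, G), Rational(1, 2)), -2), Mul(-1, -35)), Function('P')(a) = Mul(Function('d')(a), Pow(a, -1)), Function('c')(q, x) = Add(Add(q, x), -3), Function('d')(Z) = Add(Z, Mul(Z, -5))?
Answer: Add(26, Mul(2, I, Pow(2, Rational(1, 2)))) ≈ Add(26.000, Mul(2.8284, I))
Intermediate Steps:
Function('d')(Z) = Mul(-4, Z) (Function('d')(Z) = Add(Z, Mul(-5, Z)) = Mul(-4, Z))
Function('c')(q, x) = Add(-3, q, x)
Function('P')(a) = -4 (Function('P')(a) = Mul(Mul(-4, a), Pow(a, -1)) = -4)
Function('J')(G) = Add(30, Mul(Pow(2, Rational(1, 2)), Pow(G, Rational(1, 2)))) (Function('J')(G) = Add(Add(-3, Pow(Add(G, G), Rational(1, 2)), -2), Mul(-1, -35)) = Add(Add(-3, Pow(Mul(2, G), Rational(1, 2)), -2), 35) = Add(Add(-3, Mul(Pow(2, Rational(1, 2)), Pow(G, Rational(1, 2))), -2), 35) = Add(Add(-5, Mul(Pow(2, Rational(1, 2)), Pow(G, Rational(1, 2)))), 35) = Add(30, Mul(Pow(2, Rational(1, 2)), Pow(G, Rational(1, 2)))))
Add(Function('J')(Function('L')(7)), Function('P')(20)) = Add(Add(30, Mul(Pow(2, Rational(1, 2)), Pow(-4, Rational(1, 2)))), -4) = Add(Add(30, Mul(Pow(2, Rational(1, 2)), Mul(2, I))), -4) = Add(Add(30, Mul(2, I, Pow(2, Rational(1, 2)))), -4) = Add(26, Mul(2, I, Pow(2, Rational(1, 2))))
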